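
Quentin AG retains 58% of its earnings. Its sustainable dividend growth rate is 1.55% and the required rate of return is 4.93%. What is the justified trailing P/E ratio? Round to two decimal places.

12.62

Payout ratio b = 1 − 0.58 = 0.42.
Justified trailing P/E = b(1+g)/(r−g) = 0.42×(1+0.0155)/(0.0493−0.0155) = 12.6186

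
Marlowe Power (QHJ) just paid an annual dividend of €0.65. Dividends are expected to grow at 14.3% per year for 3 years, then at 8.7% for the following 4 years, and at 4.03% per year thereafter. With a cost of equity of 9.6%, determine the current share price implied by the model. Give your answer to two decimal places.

Three-stage DDM. Project D₁…D_7; terminal Gordon value at t=7 with g = 0.0403; discount at r = 0.096.
D_1 = 0.7429
D_2 = 0.8492
D_3 = 0.9706
D_4 = 1.0551
D_5 = 1.1469
D_6 = 1.2466
D_7 = 1.3551
TV_7 = 1.4097/(0.096−0.0403) = 25.3089
P₀ = Σ Dₜ/(1+r)ᵗ + TV_7/(1+r)^7 = 18.3340

€18.33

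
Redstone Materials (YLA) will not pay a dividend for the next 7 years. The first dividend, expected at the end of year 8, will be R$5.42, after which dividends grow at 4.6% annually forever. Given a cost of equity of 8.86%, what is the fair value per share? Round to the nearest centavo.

Deferred-dividend DDM. At t=7 the remaining stream is a growing perpetuity with first payment D_8 = 5.42.
V_7 = D_8/(r−g) = 5.42/(0.0886−0.046) = 127.2300
P₀ = V_7/(1+r)^7 = 127.2300/(1+0.0886)^7 = 70.2282

R$70.23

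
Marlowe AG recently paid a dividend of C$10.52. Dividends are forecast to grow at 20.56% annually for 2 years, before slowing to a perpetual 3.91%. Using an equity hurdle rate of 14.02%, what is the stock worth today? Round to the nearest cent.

Two-stage DDM. Project D₁…D_2 at 0.2056, terminal growth 0.0391, discount at r = 0.1402.
D_1 = 12.6829
D_2 = 15.2905
Terminal value at t=2: TV = D_3/(r−g) = 15.8884/(0.1402−0.0391) = 157.1551
P₀ = 12.6829/(1+0.1402)^1 + 15.2905/(1+0.1402)^2 + 157.1551/(1+0.1402)^2 = 143.7681

C$143.77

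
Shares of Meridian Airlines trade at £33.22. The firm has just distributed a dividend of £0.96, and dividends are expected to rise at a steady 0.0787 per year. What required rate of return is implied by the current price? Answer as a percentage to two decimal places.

Rearranging the constant-growth DDM: r = D₁/P₀ + g.
D₁ = 0.96 × (1 + 0.0787) = 1.0356.
r = 1.0356 / 33.22 + 0.0787 = 0.03117 + 0.0787 = 0.10987

10.99%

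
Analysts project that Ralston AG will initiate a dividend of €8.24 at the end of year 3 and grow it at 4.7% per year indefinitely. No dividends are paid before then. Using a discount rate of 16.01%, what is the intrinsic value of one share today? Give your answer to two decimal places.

Deferred-dividend DDM. At t=2 the remaining stream is a growing perpetuity with first payment D_3 = 8.24.
V_2 = D_3/(r−g) = 8.24/(0.1601−0.047) = 72.8559
P₀ = V_2/(1+r)^2 = 72.8559/(1+0.1601)^2 = 54.1345

€54.13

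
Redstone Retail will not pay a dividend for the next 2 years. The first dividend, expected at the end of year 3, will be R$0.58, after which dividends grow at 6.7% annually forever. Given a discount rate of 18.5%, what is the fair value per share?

R$3.50

Deferred-dividend DDM. At t=2 the remaining stream is a growing perpetuity with first payment D_3 = 0.58.
V_2 = D_3/(r−g) = 0.58/(0.185−0.067) = 4.9153
P₀ = V_2/(1+r)^2 = 4.9153/(1+0.185)^2 = 3.5003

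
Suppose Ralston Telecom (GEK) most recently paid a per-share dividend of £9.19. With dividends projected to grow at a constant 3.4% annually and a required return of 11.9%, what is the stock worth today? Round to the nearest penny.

£111.79

Gordon growth model: P₀ = D₁/(r − g). D₁ = 9.19 × (1 + 0.034) = 9.5025.
P₀ = 9.5025 / (0.119 − 0.034) = 9.5025 / 0.085 = 111.7936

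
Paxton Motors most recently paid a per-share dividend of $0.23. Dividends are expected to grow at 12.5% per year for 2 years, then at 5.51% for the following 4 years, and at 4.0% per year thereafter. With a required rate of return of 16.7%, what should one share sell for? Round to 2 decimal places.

$2.27

Three-stage DDM. Project D₁…D_6; terminal Gordon value at t=6 with g = 0.04; discount at r = 0.167.
D_1 = 0.2588
D_2 = 0.2911
D_3 = 0.3071
D_4 = 0.3241
D_5 = 0.3419
D_6 = 0.3608
TV_6 = 0.3752/(0.167−0.04) = 2.9542
P₀ = Σ Dₜ/(1+r)ᵗ + TV_6/(1+r)^6 = 2.2737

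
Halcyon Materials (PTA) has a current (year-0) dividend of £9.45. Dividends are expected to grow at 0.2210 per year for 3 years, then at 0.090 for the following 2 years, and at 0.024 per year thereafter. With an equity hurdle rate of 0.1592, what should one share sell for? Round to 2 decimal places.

Three-stage DDM. Project D₁…D_5; terminal Gordon value at t=5 with g = 0.024; discount at r = 0.1592.
D_1 = 11.5384
D_2 = 14.0884
D_3 = 17.2020
D_4 = 18.7502
D_5 = 20.4377
TV_5 = 20.9282/(0.1592−0.024) = 154.7943
P₀ = Σ Dₜ/(1+r)ᵗ + TV_5/(1+r)^5 = 125.5844

£125.58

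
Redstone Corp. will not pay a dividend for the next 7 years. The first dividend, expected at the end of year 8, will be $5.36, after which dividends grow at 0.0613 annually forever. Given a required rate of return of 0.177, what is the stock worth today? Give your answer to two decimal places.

Deferred-dividend DDM. At t=7 the remaining stream is a growing perpetuity with first payment D_8 = 5.36.
V_7 = D_8/(r−g) = 5.36/(0.177−0.0613) = 46.3267
P₀ = V_7/(1+r)^7 = 46.3267/(1+0.177)^7 = 14.8046

$14.80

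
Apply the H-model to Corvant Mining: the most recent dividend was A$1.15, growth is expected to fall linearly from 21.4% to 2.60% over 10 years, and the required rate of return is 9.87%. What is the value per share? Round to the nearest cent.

H-model: P₀ = D₀[(1+g_L) + H(g_S−g_L)]/(r−g_L), with H = 10/2 = 5.
P₀ = 1.15 × [(1+0.026) + 5×(0.214−0.026)] / (0.0987−0.026)
   = 1.15 × 1.9660 / 0.0727 = 31.0990

A$31.10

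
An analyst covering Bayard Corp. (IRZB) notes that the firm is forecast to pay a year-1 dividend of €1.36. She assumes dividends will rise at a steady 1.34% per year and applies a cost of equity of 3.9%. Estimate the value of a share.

Gordon growth model: P₀ = D₁/(r − g), with D₁ = 1.36 given directly.
P₀ = 1.3600 / (0.039 − 0.0134) = 1.3600 / 0.0256 = 53.1250

€53.13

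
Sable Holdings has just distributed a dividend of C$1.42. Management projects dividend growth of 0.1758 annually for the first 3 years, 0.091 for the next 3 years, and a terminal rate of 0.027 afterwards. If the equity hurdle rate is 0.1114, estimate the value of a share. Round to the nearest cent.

C$28.99

Three-stage DDM. Project D₁…D_6; terminal Gordon value at t=6 with g = 0.027; discount at r = 0.1114.
D_1 = 1.6696
D_2 = 1.9632
D_3 = 2.3083
D_4 = 2.5183
D_5 = 2.7475
D_6 = 2.9975
TV_6 = 3.0785/(0.1114−0.027) = 36.4746
P₀ = Σ Dₜ/(1+r)ᵗ + TV_6/(1+r)^6 = 28.9883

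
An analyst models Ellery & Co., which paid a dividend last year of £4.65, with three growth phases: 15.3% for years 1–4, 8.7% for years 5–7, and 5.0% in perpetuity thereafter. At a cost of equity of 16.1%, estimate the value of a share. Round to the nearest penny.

Three-stage DDM. Project D₁…D_7; terminal Gordon value at t=7 with g = 0.05; discount at r = 0.161.
D_1 = 5.3615
D_2 = 6.1818
D_3 = 7.1276
D_4 = 8.2181
D_5 = 8.9330
D_6 = 9.7102
D_7 = 10.5550
TV_7 = 11.0828/(0.161−0.05) = 99.8447
P₀ = Σ Dₜ/(1+r)ᵗ + TV_7/(1+r)^7 = 65.3094

£65.31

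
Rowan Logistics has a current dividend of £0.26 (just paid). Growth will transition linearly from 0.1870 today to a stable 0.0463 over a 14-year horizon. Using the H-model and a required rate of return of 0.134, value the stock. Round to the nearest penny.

£6.02

H-model: P₀ = D₀[(1+g_L) + H(g_S−g_L)]/(r−g_L), with H = 14/2 = 7.
P₀ = 0.26 × [(1+0.0463) + 7×(0.187−0.0463)] / (0.134−0.0463)
   = 0.26 × 2.0312 / 0.0877 = 6.0218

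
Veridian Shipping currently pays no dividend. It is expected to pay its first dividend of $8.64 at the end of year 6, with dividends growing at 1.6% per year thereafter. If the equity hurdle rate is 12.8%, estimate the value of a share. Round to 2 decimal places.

$42.24

Deferred-dividend DDM. At t=5 the remaining stream is a growing perpetuity with first payment D_6 = 8.64.
V_5 = D_6/(r−g) = 8.64/(0.128−0.016) = 77.1429
P₀ = V_5/(1+r)^5 = 77.1429/(1+0.128)^5 = 42.2426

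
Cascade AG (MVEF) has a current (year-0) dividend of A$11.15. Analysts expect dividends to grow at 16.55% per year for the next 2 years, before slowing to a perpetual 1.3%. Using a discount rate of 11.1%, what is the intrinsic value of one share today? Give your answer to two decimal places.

Two-stage DDM. Project D₁…D_2 at 0.1655, terminal growth 0.013, discount at r = 0.111.
D_1 = 12.9953
D_2 = 15.1461
Terminal value at t=2: TV = D_3/(r−g) = 15.3429/(0.111−0.013) = 156.5607
P₀ = 12.9953/(1+0.111)^1 + 15.1461/(1+0.111)^2 + 156.5607/(1+0.111)^2 = 150.8073

A$150.81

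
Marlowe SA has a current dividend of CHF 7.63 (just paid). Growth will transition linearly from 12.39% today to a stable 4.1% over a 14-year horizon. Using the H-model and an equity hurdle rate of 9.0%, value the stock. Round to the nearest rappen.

CHF 252.46

H-model: P₀ = D₀[(1+g_L) + H(g_S−g_L)]/(r−g_L), with H = 14/2 = 7.
P₀ = 7.63 × [(1+0.041) + 7×(0.1239−0.041)] / (0.09−0.041)
   = 7.63 × 1.6213 / 0.049 = 252.4596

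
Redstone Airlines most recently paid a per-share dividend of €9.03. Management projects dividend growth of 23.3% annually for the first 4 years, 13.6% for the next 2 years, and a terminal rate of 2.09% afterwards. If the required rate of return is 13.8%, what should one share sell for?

€177.25

Three-stage DDM. Project D₁…D_6; terminal Gordon value at t=6 with g = 0.0209; discount at r = 0.138.
D_1 = 11.1340
D_2 = 13.7282
D_3 = 16.9269
D_4 = 20.8708
D_5 = 23.7093
D_6 = 26.9337
TV_6 = 27.4967/(0.138−0.0209) = 234.8135
P₀ = Σ Dₜ/(1+r)ᵗ + TV_6/(1+r)^6 = 177.2482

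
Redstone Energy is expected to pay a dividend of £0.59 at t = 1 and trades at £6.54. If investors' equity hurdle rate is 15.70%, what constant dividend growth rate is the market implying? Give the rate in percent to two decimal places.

From P₀ = D₁/(r − g), the implied growth is g = r − D₁/P₀.
g = 0.157 − 0.59/6.54 = 0.157 − 0.09021 = 0.06679

6.68%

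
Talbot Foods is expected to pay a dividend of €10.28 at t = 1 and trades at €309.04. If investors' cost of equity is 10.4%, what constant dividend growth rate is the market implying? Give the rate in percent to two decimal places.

7.07%

From P₀ = D₁/(r − g), the implied growth is g = r − D₁/P₀.
g = 0.104 − 10.28/309.04 = 0.104 − 0.03326 = 0.07074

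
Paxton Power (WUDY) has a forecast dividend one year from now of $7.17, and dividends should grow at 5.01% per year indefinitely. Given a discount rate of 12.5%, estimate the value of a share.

Gordon growth model: P₀ = D₁/(r − g), with D₁ = 7.17 given directly.
P₀ = 7.1700 / (0.125 − 0.0501) = 7.1700 / 0.0749 = 95.7276

$95.73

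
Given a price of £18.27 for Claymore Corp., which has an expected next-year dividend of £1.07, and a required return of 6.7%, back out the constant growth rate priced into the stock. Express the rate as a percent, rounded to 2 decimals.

From P₀ = D₁/(r − g), the implied growth is g = r − D₁/P₀.
g = 0.067 − 1.07/18.27 = 0.067 − 0.05857 = 0.00843

0.84%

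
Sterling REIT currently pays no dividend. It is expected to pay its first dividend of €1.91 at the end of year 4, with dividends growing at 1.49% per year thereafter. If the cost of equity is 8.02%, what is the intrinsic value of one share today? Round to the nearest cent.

€23.21

Deferred-dividend DDM. At t=3 the remaining stream is a growing perpetuity with first payment D_4 = 1.91.
V_3 = D_4/(r−g) = 1.91/(0.0802−0.0149) = 29.2496
P₀ = V_3/(1+r)^3 = 29.2496/(1+0.0802)^3 = 23.2064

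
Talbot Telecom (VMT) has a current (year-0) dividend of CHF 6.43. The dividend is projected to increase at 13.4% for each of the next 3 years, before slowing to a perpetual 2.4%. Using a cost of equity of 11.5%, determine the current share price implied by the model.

CHF 96.07

Two-stage DDM. Project D₁…D_3 at 0.134, terminal growth 0.024, discount at r = 0.115.
D_1 = 7.2916
D_2 = 8.2687
D_3 = 9.3767
Terminal value at t=3: TV = D_4/(r−g) = 9.6017/(0.115−0.024) = 105.5137
P₀ = 7.2916/(1+0.115)^1 + 8.2687/(1+0.115)^2 + 9.3767/(1+0.115)^3 + 105.5137/(1+0.115)^3 = 96.0723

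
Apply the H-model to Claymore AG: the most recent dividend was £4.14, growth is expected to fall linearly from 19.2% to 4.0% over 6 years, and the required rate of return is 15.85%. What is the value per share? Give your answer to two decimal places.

H-model: P₀ = D₀[(1+g_L) + H(g_S−g_L)]/(r−g_L), with H = 6/2 = 3.
P₀ = 4.14 × [(1+0.04) + 3×(0.192−0.04)] / (0.1585−0.04)
   = 4.14 × 1.4960 / 0.1185 = 52.2653

£52.27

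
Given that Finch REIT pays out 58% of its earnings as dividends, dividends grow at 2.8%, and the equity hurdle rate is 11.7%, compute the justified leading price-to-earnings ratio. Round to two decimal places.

6.52

Justified leading P/E = b/(r−g) = 0.58/(0.117−0.028) = 6.5169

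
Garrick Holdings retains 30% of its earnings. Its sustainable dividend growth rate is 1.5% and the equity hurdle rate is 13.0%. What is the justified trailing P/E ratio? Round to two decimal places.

Payout ratio b = 1 − 0.30 = 0.70.
Justified trailing P/E = b(1+g)/(r−g) = 0.70×(1+0.015)/(0.13−0.015) = 6.1783

6.18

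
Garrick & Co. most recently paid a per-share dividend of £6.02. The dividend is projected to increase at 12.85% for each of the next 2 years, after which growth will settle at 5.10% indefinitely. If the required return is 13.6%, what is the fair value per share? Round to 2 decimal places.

£85.38

Two-stage DDM. Project D₁…D_2 at 0.1285, terminal growth 0.051, discount at r = 0.136.
D_1 = 6.7936
D_2 = 7.6665
Terminal value at t=2: TV = D_3/(r−g) = 8.0575/(0.136−0.051) = 94.7946
P₀ = 6.7936/(1+0.136)^1 + 7.6665/(1+0.136)^2 + 94.7946/(1+0.136)^2 = 85.3769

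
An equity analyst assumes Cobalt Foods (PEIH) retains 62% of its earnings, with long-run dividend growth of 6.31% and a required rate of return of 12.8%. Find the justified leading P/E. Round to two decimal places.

5.86

Payout ratio b = 1 − 0.62 = 0.38.
Justified leading P/E = b/(r−g) = 0.38/(0.128−0.0631) = 5.8552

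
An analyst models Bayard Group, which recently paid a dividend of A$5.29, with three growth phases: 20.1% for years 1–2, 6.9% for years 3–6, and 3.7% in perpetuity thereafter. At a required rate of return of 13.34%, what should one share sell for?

A$82.68

Three-stage DDM. Project D₁…D_6; terminal Gordon value at t=6 with g = 0.037; discount at r = 0.1334.
D_1 = 6.3533
D_2 = 7.6303
D_3 = 8.1568
D_4 = 8.7196
D_5 = 9.3213
D_6 = 9.9644
TV_6 = 10.3331/(0.1334−0.037) = 107.1900
P₀ = Σ Dₜ/(1+r)ᵗ + TV_6/(1+r)^6 = 82.6817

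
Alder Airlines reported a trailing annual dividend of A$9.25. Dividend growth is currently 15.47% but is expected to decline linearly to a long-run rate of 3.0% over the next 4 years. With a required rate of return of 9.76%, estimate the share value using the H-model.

H-model: P₀ = D₀[(1+g_L) + H(g_S−g_L)]/(r−g_L), with H = 4/2 = 2.
P₀ = 9.25 × [(1+0.03) + 2×(0.1547−0.03)] / (0.0976−0.03)
   = 9.25 × 1.2794 / 0.0676 = 175.0658

A$175.07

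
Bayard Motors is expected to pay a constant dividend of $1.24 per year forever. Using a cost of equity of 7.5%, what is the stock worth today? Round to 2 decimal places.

Zero-growth DDM (perpetuity): P₀ = D/r = 1.24 / 0.075 = 16.5333

$16.53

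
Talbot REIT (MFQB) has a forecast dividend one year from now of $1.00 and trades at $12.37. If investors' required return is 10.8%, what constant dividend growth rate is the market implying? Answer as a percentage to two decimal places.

From P₀ = D₁/(r − g), the implied growth is g = r − D₁/P₀.
g = 0.108 − 1.00/12.37 = 0.108 − 0.08084 = 0.02716

2.72%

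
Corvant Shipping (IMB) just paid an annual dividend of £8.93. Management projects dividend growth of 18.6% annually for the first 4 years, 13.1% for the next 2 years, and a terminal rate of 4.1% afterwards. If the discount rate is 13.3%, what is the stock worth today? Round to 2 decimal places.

Three-stage DDM. Project D₁…D_6; terminal Gordon value at t=6 with g = 0.041; discount at r = 0.133.
D_1 = 10.5910
D_2 = 12.5609
D_3 = 14.8972
D_4 = 17.6681
D_5 = 19.9826
D_6 = 22.6004
TV_6 = 23.5270/(0.133−0.041) = 255.7280
P₀ = Σ Dₜ/(1+r)ᵗ + TV_6/(1+r)^6 = 182.3767

£182.38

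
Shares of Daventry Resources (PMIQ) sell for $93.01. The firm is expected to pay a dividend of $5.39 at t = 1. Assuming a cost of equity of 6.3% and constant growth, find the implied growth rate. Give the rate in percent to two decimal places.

From P₀ = D₁/(r − g), the implied growth is g = r − D₁/P₀.
g = 0.063 − 5.39/93.01 = 0.063 − 0.05795 = 0.00505

0.50%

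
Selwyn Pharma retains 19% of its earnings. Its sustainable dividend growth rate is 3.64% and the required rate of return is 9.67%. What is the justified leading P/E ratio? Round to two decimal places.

Payout ratio b = 1 − 0.19 = 0.81.
Justified leading P/E = b/(r−g) = 0.81/(0.0967−0.0364) = 13.4328

13.43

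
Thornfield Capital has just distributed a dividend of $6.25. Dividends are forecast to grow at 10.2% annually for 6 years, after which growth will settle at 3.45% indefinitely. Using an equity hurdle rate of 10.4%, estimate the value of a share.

Two-stage DDM. Project D₁…D_6 at 0.102, terminal growth 0.0345, discount at r = 0.104.
D_1 = 6.8875
D_2 = 7.5900
D_3 = 8.3642
D_4 = 9.2174
D_5 = 10.1575
D_6 = 11.1936
Terminal value at t=6: TV = D_7/(r−g) = 11.5798/(0.104−0.0345) = 166.6155
P₀ = 6.8875/(1+0.104)^1 + 7.5900/(1+0.104)^2 + 8.3642/(1+0.104)^3 + 9.2174/(1+0.104)^4 + 10.1575/(1+0.104)^5 + 11.1936/(1+0.104)^6 + 166.6155/(1+0.104)^6 = 129.2869

$129.29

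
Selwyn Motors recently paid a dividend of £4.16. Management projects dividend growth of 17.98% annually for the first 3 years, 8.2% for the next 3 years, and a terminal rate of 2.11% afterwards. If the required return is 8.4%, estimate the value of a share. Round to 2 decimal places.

£117.43

Three-stage DDM. Project D₁…D_6; terminal Gordon value at t=6 with g = 0.0211; discount at r = 0.084.
D_1 = 4.9080
D_2 = 5.7904
D_3 = 6.8315
D_4 = 7.3917
D_5 = 7.9978
D_6 = 8.6537
TV_6 = 8.8363/(0.084−0.0211) = 140.4811
P₀ = Σ Dₜ/(1+r)ᵗ + TV_6/(1+r)^6 = 117.4342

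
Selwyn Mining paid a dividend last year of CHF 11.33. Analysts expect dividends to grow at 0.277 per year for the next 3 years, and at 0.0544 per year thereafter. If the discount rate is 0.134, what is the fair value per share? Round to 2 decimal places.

CHF 257.62

Two-stage DDM. Project D₁…D_3 at 0.277, terminal growth 0.0544, discount at r = 0.134.
D_1 = 14.4684
D_2 = 18.4762
D_3 = 23.5941
Terminal value at t=3: TV = D_4/(r−g) = 24.8776/(0.134−0.0544) = 312.5323
P₀ = 14.4684/(1+0.134)^1 + 18.4762/(1+0.134)^2 + 23.5941/(1+0.134)^3 + 312.5323/(1+0.134)^3 = 257.6224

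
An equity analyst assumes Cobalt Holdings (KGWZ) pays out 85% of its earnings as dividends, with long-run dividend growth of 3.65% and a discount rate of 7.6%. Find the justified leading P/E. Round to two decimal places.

21.52

Justified leading P/E = b/(r−g) = 0.85/(0.076−0.0365) = 21.5190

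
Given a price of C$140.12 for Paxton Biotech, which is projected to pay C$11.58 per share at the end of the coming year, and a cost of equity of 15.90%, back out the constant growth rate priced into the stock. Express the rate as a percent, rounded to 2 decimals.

From P₀ = D₁/(r − g), the implied growth is g = r − D₁/P₀.
g = 0.159 − 11.58/140.12 = 0.159 − 0.08264 = 0.07636

7.64%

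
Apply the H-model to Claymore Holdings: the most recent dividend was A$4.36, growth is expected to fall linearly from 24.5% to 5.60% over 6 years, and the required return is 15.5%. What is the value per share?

H-model: P₀ = D₀[(1+g_L) + H(g_S−g_L)]/(r−g_L), with H = 6/2 = 3.
P₀ = 4.36 × [(1+0.056) + 3×(0.245−0.056)] / (0.155−0.056)
   = 4.36 × 1.6230 / 0.099 = 71.4776

A$71.48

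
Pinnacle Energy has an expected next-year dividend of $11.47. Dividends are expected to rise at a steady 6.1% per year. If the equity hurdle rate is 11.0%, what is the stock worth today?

$234.08

Gordon growth model: P₀ = D₁/(r − g), with D₁ = 11.47 given directly.
P₀ = 11.4700 / (0.11 − 0.061) = 11.4700 / 0.049 = 234.0816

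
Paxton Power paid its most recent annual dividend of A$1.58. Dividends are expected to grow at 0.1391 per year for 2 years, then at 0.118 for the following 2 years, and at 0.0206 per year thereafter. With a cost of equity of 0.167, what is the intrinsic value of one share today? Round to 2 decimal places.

Three-stage DDM. Project D₁…D_4; terminal Gordon value at t=4 with g = 0.0206; discount at r = 0.167.
D_1 = 1.7998
D_2 = 2.0501
D_3 = 2.2920
D_4 = 2.5625
TV_4 = 2.6153/(0.167−0.0206) = 17.8640
P₀ = Σ Dₜ/(1+r)ᵗ + TV_4/(1+r)^4 = 15.5029

A$15.50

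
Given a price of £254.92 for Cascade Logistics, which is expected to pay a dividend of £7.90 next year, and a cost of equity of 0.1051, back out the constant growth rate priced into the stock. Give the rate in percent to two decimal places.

From P₀ = D₁/(r − g), the implied growth is g = r − D₁/P₀.
g = 0.1051 − 7.90/254.92 = 0.1051 − 0.03099 = 0.07411

7.41%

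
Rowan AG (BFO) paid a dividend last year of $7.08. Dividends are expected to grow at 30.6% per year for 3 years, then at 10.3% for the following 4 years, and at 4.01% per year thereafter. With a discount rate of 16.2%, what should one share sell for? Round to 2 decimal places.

Three-stage DDM. Project D₁…D_7; terminal Gordon value at t=7 with g = 0.0401; discount at r = 0.162.
D_1 = 9.2465
D_2 = 12.0759
D_3 = 15.7711
D_4 = 17.3956
D_5 = 19.1873
D_6 = 21.1636
D_7 = 23.3434
TV_7 = 24.2795/(0.162−0.0401) = 199.1756
P₀ = Σ Dₜ/(1+r)ᵗ + TV_7/(1+r)^7 = 131.9383

$131.94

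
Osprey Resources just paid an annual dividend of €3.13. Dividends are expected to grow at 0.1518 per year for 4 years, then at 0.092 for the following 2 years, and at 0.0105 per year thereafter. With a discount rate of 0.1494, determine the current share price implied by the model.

Three-stage DDM. Project D₁…D_6; terminal Gordon value at t=6 with g = 0.0105; discount at r = 0.1494.
D_1 = 3.6051
D_2 = 4.1524
D_3 = 4.7827
D_4 = 5.5087
D_5 = 6.0155
D_6 = 6.5690
TV_6 = 6.6380/(0.1494−0.0105) = 47.7894
P₀ = Σ Dₜ/(1+r)ᵗ + TV_6/(1+r)^6 = 39.1584

€39.16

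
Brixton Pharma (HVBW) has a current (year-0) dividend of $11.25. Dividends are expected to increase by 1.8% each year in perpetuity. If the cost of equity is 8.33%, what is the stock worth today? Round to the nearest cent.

$175.38

Gordon growth model: P₀ = D₁/(r − g). D₁ = 11.25 × (1 + 0.018) = 11.4525.
P₀ = 11.4525 / (0.0833 − 0.018) = 11.4525 / 0.0653 = 175.3828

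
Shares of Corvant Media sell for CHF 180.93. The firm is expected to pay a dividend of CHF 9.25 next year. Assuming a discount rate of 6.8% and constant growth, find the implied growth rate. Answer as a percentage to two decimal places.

1.69%

From P₀ = D₁/(r − g), the implied growth is g = r − D₁/P₀.
g = 0.068 − 9.25/180.93 = 0.068 − 0.05112 = 0.01688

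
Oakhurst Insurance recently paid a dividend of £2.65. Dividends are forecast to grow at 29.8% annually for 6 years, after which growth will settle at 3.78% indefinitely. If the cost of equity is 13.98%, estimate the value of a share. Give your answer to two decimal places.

Two-stage DDM. Project D₁…D_6 at 0.298, terminal growth 0.0378, discount at r = 0.1398.
D_1 = 3.4397
D_2 = 4.4647
D_3 = 5.7952
D_4 = 7.5222
D_5 = 9.7638
D_6 = 12.6734
Terminal value at t=6: TV = D_7/(r−g) = 13.1525/(0.1398−0.0378) = 128.9459
P₀ = 3.4397/(1+0.1398)^1 + 4.4647/(1+0.1398)^2 + 5.7952/(1+0.1398)^3 + 7.5222/(1+0.1398)^4 + 9.7638/(1+0.1398)^5 + 12.6734/(1+0.1398)^6 + 128.9459/(1+0.1398)^6 = 84.4883

£84.49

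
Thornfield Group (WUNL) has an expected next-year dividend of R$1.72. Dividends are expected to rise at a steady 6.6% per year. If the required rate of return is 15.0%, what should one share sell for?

R$20.48

Gordon growth model: P₀ = D₁/(r − g), with D₁ = 1.72 given directly.
P₀ = 1.7200 / (0.15 − 0.066) = 1.7200 / 0.084 = 20.4762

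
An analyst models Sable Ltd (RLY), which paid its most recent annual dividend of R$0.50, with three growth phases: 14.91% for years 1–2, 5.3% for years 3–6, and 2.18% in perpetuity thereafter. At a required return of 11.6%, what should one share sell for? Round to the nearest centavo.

R$7.44

Three-stage DDM. Project D₁…D_6; terminal Gordon value at t=6 with g = 0.0218; discount at r = 0.116.
D_1 = 0.5746
D_2 = 0.6602
D_3 = 0.6952
D_4 = 0.7321
D_5 = 0.7709
D_6 = 0.8117
TV_6 = 0.8294/(0.116−0.0218) = 8.8047
P₀ = Σ Dₜ/(1+r)ᵗ + TV_6/(1+r)^6 = 7.4400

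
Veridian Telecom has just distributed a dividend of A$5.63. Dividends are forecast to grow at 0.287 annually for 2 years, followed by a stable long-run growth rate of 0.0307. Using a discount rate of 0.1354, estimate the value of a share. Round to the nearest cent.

Two-stage DDM. Project D₁…D_2 at 0.287, terminal growth 0.0307, discount at r = 0.1354.
D_1 = 7.2458
D_2 = 9.3254
Terminal value at t=2: TV = D_3/(r−g) = 9.6116/(0.1354−0.0307) = 91.8018
P₀ = 7.2458/(1+0.1354)^1 + 9.3254/(1+0.1354)^2 + 91.8018/(1+0.1354)^2 = 84.8276

A$84.83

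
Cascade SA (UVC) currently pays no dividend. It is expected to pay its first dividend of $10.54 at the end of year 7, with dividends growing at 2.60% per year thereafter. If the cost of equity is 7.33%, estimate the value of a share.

Deferred-dividend DDM. At t=6 the remaining stream is a growing perpetuity with first payment D_7 = 10.54.
V_6 = D_7/(r−g) = 10.54/(0.0733−0.026) = 222.8330
P₀ = V_6/(1+r)^6 = 222.8330/(1+0.0733)^6 = 145.7648

$145.76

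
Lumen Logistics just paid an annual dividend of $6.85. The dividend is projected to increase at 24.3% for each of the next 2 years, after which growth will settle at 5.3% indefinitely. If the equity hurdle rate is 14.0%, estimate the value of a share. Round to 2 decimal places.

Two-stage DDM. Project D₁…D_2 at 0.243, terminal growth 0.053, discount at r = 0.14.
D_1 = 8.5145
D_2 = 10.5836
Terminal value at t=2: TV = D_3/(r−g) = 11.1445/(0.14−0.053) = 128.0979
P₀ = 8.5145/(1+0.14)^1 + 10.5836/(1+0.14)^2 + 128.0979/(1+0.14)^2 = 114.1798

$114.18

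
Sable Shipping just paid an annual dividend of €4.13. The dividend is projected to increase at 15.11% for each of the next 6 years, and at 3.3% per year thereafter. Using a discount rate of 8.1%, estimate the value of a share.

Two-stage DDM. Project D₁…D_6 at 0.1511, terminal growth 0.033, discount at r = 0.081.
D_1 = 4.7540
D_2 = 5.4724
D_3 = 6.2993
D_4 = 7.2511
D_5 = 8.3467
D_6 = 9.6079
Terminal value at t=6: TV = D_7/(r−g) = 9.9250/(0.081−0.033) = 206.7700
P₀ = 4.7540/(1+0.081)^1 + 5.4724/(1+0.081)^2 + 6.2993/(1+0.081)^3 + 7.2511/(1+0.081)^4 + 8.3467/(1+0.081)^5 + 9.6079/(1+0.081)^6 + 206.7700/(1+0.081)^6 = 160.6317

€160.63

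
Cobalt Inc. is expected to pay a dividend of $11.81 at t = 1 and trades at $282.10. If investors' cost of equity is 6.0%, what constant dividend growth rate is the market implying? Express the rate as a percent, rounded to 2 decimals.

From P₀ = D₁/(r − g), the implied growth is g = r − D₁/P₀.
g = 0.06 − 11.81/282.10 = 0.06 − 0.04186 = 0.01814

1.81%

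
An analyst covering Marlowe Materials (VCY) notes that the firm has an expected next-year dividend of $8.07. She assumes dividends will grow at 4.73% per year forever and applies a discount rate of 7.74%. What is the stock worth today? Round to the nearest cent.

$268.11

Gordon growth model: P₀ = D₁/(r − g), with D₁ = 8.07 given directly.
P₀ = 8.0700 / (0.0774 − 0.0473) = 8.0700 / 0.0301 = 268.1063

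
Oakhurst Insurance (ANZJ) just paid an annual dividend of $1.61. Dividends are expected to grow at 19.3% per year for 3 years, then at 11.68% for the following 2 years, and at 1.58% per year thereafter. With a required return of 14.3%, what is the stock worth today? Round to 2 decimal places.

Three-stage DDM. Project D₁…D_5; terminal Gordon value at t=5 with g = 0.0158; discount at r = 0.143.
D_1 = 1.9207
D_2 = 2.2914
D_3 = 2.7337
D_4 = 3.0530
D_5 = 3.4096
TV_5 = 3.4634/(0.143−0.0158) = 27.2282
P₀ = Σ Dₜ/(1+r)ᵗ + TV_5/(1+r)^5 = 22.7583

$22.76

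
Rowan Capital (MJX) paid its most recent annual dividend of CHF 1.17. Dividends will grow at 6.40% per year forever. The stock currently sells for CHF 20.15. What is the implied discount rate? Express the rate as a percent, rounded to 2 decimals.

12.58%

Rearranging the constant-growth DDM: r = D₁/P₀ + g.
D₁ = 1.17 × (1 + 0.064) = 1.2449.
r = 1.2449 / 20.15 + 0.064 = 0.06178 + 0.064 = 0.12578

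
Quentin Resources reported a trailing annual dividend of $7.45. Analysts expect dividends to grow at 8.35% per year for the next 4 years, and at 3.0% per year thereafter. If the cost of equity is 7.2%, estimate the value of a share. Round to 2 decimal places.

Two-stage DDM. Project D₁…D_4 at 0.0835, terminal growth 0.03, discount at r = 0.072.
D_1 = 8.0721
D_2 = 8.7461
D_3 = 9.4764
D_4 = 10.2677
Terminal value at t=4: TV = D_5/(r−g) = 10.5757/(0.072−0.03) = 251.8024
P₀ = 8.0721/(1+0.072)^1 + 8.7461/(1+0.072)^2 + 9.4764/(1+0.072)^3 + 10.2677/(1+0.072)^4 + 251.8024/(1+0.072)^4 = 221.2771

$221.28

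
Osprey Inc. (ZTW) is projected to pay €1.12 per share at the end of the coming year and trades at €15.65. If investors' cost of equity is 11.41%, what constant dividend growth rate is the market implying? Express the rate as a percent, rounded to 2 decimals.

From P₀ = D₁/(r − g), the implied growth is g = r − D₁/P₀.
g = 0.1141 − 1.12/15.65 = 0.1141 − 0.07157 = 0.04253

4.25%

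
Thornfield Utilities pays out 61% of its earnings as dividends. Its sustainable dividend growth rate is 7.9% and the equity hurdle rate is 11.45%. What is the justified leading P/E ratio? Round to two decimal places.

17.18

Justified leading P/E = b/(r−g) = 0.61/(0.1145−0.079) = 17.1831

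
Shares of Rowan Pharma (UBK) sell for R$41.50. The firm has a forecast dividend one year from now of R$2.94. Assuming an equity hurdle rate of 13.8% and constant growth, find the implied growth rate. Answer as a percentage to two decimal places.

6.72%

From P₀ = D₁/(r − g), the implied growth is g = r − D₁/P₀.
g = 0.138 − 2.94/41.50 = 0.138 − 0.07084 = 0.06716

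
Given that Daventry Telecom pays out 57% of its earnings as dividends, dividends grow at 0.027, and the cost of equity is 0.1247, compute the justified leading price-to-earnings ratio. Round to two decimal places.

5.83

Justified leading P/E = b/(r−g) = 0.57/(0.1247−0.027) = 5.8342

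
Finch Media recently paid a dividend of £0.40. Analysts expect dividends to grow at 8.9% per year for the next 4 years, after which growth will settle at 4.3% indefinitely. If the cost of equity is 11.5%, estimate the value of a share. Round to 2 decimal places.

Two-stage DDM. Project D₁…D_4 at 0.089, terminal growth 0.043, discount at r = 0.115.
D_1 = 0.4356
D_2 = 0.4744
D_3 = 0.5166
D_4 = 0.5626
Terminal value at t=4: TV = D_5/(r−g) = 0.5868/(0.115−0.043) = 8.1494
P₀ = 0.4356/(1+0.115)^1 + 0.4744/(1+0.115)^2 + 0.5166/(1+0.115)^3 + 0.5626/(1+0.115)^4 + 8.1494/(1+0.115)^4 = 6.7815

£6.78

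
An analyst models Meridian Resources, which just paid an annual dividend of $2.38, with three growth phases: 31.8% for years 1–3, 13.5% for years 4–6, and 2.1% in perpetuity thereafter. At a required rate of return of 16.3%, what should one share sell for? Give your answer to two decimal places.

Three-stage DDM. Project D₁…D_6; terminal Gordon value at t=6 with g = 0.021; discount at r = 0.163.
D_1 = 3.1368
D_2 = 4.1344
D_3 = 5.4491
D_4 = 6.1847
D_5 = 7.0196
D_6 = 7.9673
TV_6 = 8.1346/(0.163−0.021) = 57.2860
P₀ = Σ Dₜ/(1+r)ᵗ + TV_6/(1+r)^6 = 42.2687

$42.27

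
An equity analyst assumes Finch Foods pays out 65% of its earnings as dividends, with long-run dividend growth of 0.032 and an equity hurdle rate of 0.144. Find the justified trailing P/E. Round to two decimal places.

5.99

Justified trailing P/E = b(1+g)/(r−g) = 0.65×(1+0.032)/(0.144−0.032) = 5.9893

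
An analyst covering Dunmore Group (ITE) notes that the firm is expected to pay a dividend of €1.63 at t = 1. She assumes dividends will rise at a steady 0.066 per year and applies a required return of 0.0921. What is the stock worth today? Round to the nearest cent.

Gordon growth model: P₀ = D₁/(r − g), with D₁ = 1.63 given directly.
P₀ = 1.6300 / (0.0921 − 0.066) = 1.6300 / 0.0261 = 62.4521

€62.45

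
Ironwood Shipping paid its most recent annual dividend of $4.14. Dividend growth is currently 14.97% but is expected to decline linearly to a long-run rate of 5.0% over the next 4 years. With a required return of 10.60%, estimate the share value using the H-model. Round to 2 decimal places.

H-model: P₀ = D₀[(1+g_L) + H(g_S−g_L)]/(r−g_L), with H = 4/2 = 2.
P₀ = 4.14 × [(1+0.05) + 2×(0.1497−0.05)] / (0.106−0.05)
   = 4.14 × 1.2494 / 0.056 = 92.3664

$92.37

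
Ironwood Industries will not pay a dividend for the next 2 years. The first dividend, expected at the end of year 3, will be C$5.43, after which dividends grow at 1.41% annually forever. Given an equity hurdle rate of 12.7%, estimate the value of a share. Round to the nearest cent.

Deferred-dividend DDM. At t=2 the remaining stream is a growing perpetuity with first payment D_3 = 5.43.
V_2 = D_3/(r−g) = 5.43/(0.127−0.0141) = 48.0957
P₀ = V_2/(1+r)^2 = 48.0957/(1+0.127)^2 = 37.8668

C$37.87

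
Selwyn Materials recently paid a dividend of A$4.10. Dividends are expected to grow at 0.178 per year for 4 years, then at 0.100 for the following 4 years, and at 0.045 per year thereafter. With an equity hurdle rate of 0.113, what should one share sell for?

Three-stage DDM. Project D₁…D_8; terminal Gordon value at t=8 with g = 0.045; discount at r = 0.113.
D_1 = 4.8298
D_2 = 5.6895
D_3 = 6.7022
D_4 = 7.8952
D_5 = 8.6848
D_6 = 9.5532
D_7 = 10.5086
D_8 = 11.5594
TV_8 = 12.0796/(0.113−0.045) = 177.6410
P₀ = Σ Dₜ/(1+r)ᵗ + TV_8/(1+r)^8 = 114.3609

A$114.36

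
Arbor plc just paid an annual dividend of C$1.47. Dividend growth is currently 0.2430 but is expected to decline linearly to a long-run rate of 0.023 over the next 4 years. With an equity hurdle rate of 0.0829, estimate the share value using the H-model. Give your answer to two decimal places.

H-model: P₀ = D₀[(1+g_L) + H(g_S−g_L)]/(r−g_L), with H = 4/2 = 2.
P₀ = 1.47 × [(1+0.023) + 2×(0.243−0.023)] / (0.0829−0.023)
   = 1.47 × 1.4630 / 0.0599 = 35.9033

C$35.90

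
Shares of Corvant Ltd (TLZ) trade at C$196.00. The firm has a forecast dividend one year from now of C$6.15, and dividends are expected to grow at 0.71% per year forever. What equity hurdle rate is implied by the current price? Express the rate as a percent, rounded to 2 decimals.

Rearranging the constant-growth DDM: r = D₁/P₀ + g.
r = 6.1500 / 196.00 + 0.0071 = 0.03138 + 0.0071 = 0.03848

3.85%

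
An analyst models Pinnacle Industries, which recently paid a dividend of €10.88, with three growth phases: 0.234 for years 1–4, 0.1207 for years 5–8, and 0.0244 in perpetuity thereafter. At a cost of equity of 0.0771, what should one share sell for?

Three-stage DDM. Project D₁…D_8; terminal Gordon value at t=8 with g = 0.0244; discount at r = 0.0771.
D_1 = 13.4259
D_2 = 16.5676
D_3 = 20.4444
D_4 = 25.2284
D_5 = 28.2735
D_6 = 31.6861
D_7 = 35.5106
D_8 = 39.7967
TV_8 = 40.7677/(0.0771−0.0244) = 773.5813
P₀ = Σ Dₜ/(1+r)ᵗ + TV_8/(1+r)^8 = 571.7573

€571.76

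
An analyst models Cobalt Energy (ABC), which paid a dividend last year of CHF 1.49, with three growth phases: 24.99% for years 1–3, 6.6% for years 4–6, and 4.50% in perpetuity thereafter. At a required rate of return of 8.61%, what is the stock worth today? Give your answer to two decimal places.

Three-stage DDM. Project D₁…D_6; terminal Gordon value at t=6 with g = 0.045; discount at r = 0.0861.
D_1 = 1.8624
D_2 = 2.3278
D_3 = 2.9095
D_4 = 3.1015
D_5 = 3.3062
D_6 = 3.5244
TV_6 = 3.6830/(0.0861−0.045) = 89.6103
P₀ = Σ Dₜ/(1+r)ᵗ + TV_6/(1+r)^6 = 67.1160

CHF 67.12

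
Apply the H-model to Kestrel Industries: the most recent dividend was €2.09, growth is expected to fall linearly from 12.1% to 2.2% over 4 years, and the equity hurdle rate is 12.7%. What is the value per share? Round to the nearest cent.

H-model: P₀ = D₀[(1+g_L) + H(g_S−g_L)]/(r−g_L), with H = 4/2 = 2.
P₀ = 2.09 × [(1+0.022) + 2×(0.121−0.022)] / (0.127−0.022)
   = 2.09 × 1.2200 / 0.105 = 24.2838

€24.28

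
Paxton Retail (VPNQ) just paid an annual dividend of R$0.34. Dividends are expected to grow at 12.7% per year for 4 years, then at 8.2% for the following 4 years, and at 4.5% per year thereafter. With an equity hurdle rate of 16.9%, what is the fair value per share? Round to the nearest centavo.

R$4.03

Three-stage DDM. Project D₁…D_8; terminal Gordon value at t=8 with g = 0.045; discount at r = 0.169.
D_1 = 0.3832
D_2 = 0.4318
D_3 = 0.4867
D_4 = 0.5485
D_5 = 0.5935
D_6 = 0.6421
D_7 = 0.6948
D_8 = 0.7518
TV_8 = 0.7856/(0.169−0.045) = 6.3355
P₀ = Σ Dₜ/(1+r)ᵗ + TV_8/(1+r)^8 = 4.0307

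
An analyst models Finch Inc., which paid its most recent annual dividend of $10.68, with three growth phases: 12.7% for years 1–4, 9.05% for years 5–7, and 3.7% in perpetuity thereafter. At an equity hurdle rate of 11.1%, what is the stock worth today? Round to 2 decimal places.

$226.83

Three-stage DDM. Project D₁…D_7; terminal Gordon value at t=7 with g = 0.037; discount at r = 0.111.
D_1 = 12.0364
D_2 = 13.5650
D_3 = 15.2877
D_4 = 17.2293
D_5 = 18.7885
D_6 = 20.4889
D_7 = 22.3431
TV_7 = 23.1698/(0.111−0.037) = 313.1057
P₀ = Σ Dₜ/(1+r)ᵗ + TV_7/(1+r)^7 = 226.8320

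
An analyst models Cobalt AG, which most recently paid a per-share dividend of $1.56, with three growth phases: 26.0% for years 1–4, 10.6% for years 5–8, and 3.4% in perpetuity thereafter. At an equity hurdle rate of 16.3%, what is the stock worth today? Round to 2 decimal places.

$29.34

Three-stage DDM. Project D₁…D_8; terminal Gordon value at t=8 with g = 0.034; discount at r = 0.163.
D_1 = 1.9656
D_2 = 2.4767
D_3 = 3.1206
D_4 = 3.9319
D_5 = 4.3487
D_6 = 4.8097
D_7 = 5.3195
D_8 = 5.8834
TV_8 = 6.0834/(0.163−0.034) = 47.1583
P₀ = Σ Dₜ/(1+r)ᵗ + TV_8/(1+r)^8 = 29.3386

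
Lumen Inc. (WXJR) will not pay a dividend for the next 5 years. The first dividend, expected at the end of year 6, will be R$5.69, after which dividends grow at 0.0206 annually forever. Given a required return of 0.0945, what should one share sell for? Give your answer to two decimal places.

Deferred-dividend DDM. At t=5 the remaining stream is a growing perpetuity with first payment D_6 = 5.69.
V_5 = D_6/(r−g) = 5.69/(0.0945−0.0206) = 76.9959
P₀ = V_5/(1+r)^5 = 76.9959/(1+0.0945)^5 = 49.0218

R$49.02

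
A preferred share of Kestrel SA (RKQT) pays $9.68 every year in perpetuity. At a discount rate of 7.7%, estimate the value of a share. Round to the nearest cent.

$125.71

Zero-growth DDM (perpetuity): P₀ = D/r = 9.68 / 0.077 = 125.7143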